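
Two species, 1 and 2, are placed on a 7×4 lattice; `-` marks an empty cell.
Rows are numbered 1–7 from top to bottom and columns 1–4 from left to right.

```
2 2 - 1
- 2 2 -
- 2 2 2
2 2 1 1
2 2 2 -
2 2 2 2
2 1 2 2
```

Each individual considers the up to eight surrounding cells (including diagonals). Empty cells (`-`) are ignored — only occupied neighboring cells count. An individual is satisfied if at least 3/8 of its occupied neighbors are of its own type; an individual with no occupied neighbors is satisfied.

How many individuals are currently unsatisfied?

Row 1: (1,1)2 2/2 satisfied · (1,2)2 3/3 satisfied · (1,4)1 0/1 not
Row 2: (2,2)2 5/5 satisfied · (2,3)2 5/6 satisfied
Row 3: (3,2)2 5/6 satisfied · (3,3)2 5/7 satisfied · (3,4)2 2/4 satisfied
Row 4: (4,1)2 4/4 satisfied · (4,2)2 6/7 satisfied · (4,3)1 1/7 not · (4,4)1 1/4 not
Row 5: (5,1)2 5/5 satisfied · (5,2)2 7/8 satisfied · (5,3)2 5/7 satisfied
Row 6: (6,1)2 4/5 satisfied · (6,2)2 7/8 satisfied · (6,3)2 6/7 satisfied · (6,4)2 4/4 satisfied
Row 7: (7,1)2 2/3 satisfied · (7,2)1 0/5 not · (7,3)2 4/5 satisfied · (7,4)2 3/3 satisfied
Unsatisfied: (1,4), (4,3), (4,4), (7,2) — 4 in total.

4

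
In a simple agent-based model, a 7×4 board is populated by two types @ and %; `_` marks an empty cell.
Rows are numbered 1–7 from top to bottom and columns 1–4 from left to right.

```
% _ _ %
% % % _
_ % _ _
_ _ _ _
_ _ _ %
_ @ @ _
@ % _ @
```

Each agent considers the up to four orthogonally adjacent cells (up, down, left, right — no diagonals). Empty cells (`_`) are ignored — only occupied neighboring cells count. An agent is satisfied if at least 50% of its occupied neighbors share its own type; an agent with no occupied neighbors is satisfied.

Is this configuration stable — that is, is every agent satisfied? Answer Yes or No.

Row 1: (1,1)% 1/1 satisfied · (1,4)% 0/0 satisfied
Row 2: (2,1)% 2/2 satisfied · (2,2)% 3/3 satisfied · (2,3)% 1/1 satisfied
Row 3: (3,2)% 1/1 satisfied
Row 5: (5,4)% 0/0 satisfied
Row 6: (6,2)@ 1/2 satisfied · (6,3)@ 1/1 satisfied
Row 7: (7,1)@ 0/1 not · (7,2)% 0/2 not · (7,4)@ 0/0 satisfied
For instance (7,1) has only 0/1 same-type neighbors, below 1/2.

No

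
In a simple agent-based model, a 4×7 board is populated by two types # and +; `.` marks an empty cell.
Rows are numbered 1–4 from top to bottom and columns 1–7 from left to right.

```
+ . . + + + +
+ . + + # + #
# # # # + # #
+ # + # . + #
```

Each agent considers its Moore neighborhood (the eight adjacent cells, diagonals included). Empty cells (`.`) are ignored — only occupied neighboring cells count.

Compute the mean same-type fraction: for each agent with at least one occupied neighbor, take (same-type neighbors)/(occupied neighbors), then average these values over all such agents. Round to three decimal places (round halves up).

0.492

Row 1: (1,1)+ 1/1 · (1,4)+ 3/4 · (1,5)+ 4/5 · (1,6)+ 3/5 · (1,7)+ 2/3
Row 2: (2,1)+ 1/3 · (2,3)+ 2/5 · (2,4)+ 4/7 · (2,5)# 2/8 · (2,6)+ 4/8 · (2,7)# 2/5
Row 3: (3,1)# 2/4 · (3,2)# 3/7 · (3,3)# 4/7 · (3,4)# 3/7 · (3,5)+ 3/7 · (3,6)# 4/7 · (3,7)# 3/5
Row 4: (4,1)+ 0/3 · (4,2)# 3/5 · (4,3)+ 0/5 · (4,4)# 2/4 · (4,6)+ 1/4 · (4,7)# 2/3
Sum over 24 agents: 1/1 + 3/4 + 4/5 + 3/5 + 2/3 + 1/3 + 2/5 + 4/7 + 2/8 + 4/8 + 2/5 + 2/4 + 3/7 + 4/7 + 3/7 + 3/7 + 4/7 + 3/5 + 0/3 + 3/5 + 0/5 + 2/4 + 1/4 + 2/3 = 709/60; mean = 709/60 ÷ 24 = 709/1440 = 0.492361… → 0.492.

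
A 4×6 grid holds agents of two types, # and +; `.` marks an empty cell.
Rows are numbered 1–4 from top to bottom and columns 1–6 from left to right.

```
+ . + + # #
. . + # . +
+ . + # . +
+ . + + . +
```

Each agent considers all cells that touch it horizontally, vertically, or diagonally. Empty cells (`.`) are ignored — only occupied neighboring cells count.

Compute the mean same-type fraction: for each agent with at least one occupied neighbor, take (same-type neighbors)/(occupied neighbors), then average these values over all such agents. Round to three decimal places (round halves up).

0.638

(1,1)+ — no occupied neighbors
(1,3)+ 2/3
(1,4)+ 2/4
(1,5)# 2/4
(1,6)# 1/2
(2,3)+ 3/5
(2,4)# 2/6
(2,6)+ 1/3
(3,1)+ 1/1
(3,3)+ 3/5
(3,4)# 1/5
(3,6)+ 2/2
(4,1)+ 1/1
(4,3)+ 2/3
(4,4)+ 2/3
(4,6)+ 1/1
Sum over 15 agents: 2/3 + 2/4 + 2/4 + 1/2 + 3/5 + 2/6 + 1/3 + 1/1 + 3/5 + 1/5 + 2/2 + 1/1 + 2/3 + 2/3 + 1/1 = 287/30; mean = 287/30 ÷ 15 = 287/450 = 0.637777… → 0.638.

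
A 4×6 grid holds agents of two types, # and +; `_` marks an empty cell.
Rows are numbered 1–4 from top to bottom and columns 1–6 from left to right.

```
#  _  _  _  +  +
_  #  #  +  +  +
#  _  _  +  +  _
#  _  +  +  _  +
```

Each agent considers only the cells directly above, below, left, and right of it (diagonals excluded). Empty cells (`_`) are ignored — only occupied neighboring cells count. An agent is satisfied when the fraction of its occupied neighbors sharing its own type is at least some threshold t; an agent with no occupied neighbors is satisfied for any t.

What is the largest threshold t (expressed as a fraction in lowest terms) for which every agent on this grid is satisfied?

1/2

(1,1)# — no occupied neighbors
(1,5)+ 2/2
(1,6)+ 2/2
(2,2)# 1/1
(2,3)# 1/2
(2,4)+ 2/3
(2,5)+ 4/4
(2,6)+ 2/2
(3,1)# 1/1
(3,4)+ 3/3
(3,5)+ 2/2
(4,1)# 1/1
(4,3)+ 1/1
(4,4)+ 2/2
(4,6)+ — no occupied neighbors
The smallest same-type fraction is 1/2 at (2,3), which reduces to 1/2. Any threshold above that leaves this agent unsatisfied.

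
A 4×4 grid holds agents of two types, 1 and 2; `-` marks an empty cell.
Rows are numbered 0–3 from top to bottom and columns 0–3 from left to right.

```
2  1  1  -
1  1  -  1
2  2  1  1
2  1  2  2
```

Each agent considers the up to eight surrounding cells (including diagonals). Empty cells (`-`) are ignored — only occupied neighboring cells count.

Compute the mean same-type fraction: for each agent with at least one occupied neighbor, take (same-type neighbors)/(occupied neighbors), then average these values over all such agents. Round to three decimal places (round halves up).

0.516

Row 0: (0,0)2 0/3 · (0,1)1 3/4 · (0,2)1 3/3
Row 1: (1,0)1 2/5 · (1,1)1 4/7 · (1,3)1 3/3
Row 2: (2,0)2 2/5 · (2,1)2 3/7 · (2,2)1 4/7 · (2,3)1 2/4
Row 3: (3,0)2 2/3 · (3,1)1 1/5 · (3,2)2 2/5 · (3,3)2 1/3
Sum over 14 agents: 0/3 + 3/4 + 3/3 + 2/5 + 4/7 + 3/3 + 2/5 + 3/7 + 4/7 + 2/4 + 2/3 + 1/5 + 2/5 + 1/3 = 1011/140; mean = 1011/140 ÷ 14 = 1011/1960 = 0.515816… → 0.516.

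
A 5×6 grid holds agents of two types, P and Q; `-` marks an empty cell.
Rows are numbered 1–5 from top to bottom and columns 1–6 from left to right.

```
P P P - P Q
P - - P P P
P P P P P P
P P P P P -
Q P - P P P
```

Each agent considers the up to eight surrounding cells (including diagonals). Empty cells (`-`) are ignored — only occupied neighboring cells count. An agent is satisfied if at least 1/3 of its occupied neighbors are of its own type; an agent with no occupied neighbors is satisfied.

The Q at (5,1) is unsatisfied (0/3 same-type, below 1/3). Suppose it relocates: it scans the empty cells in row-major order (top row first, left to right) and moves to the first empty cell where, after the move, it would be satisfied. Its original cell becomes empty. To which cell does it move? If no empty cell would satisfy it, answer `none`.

none

Vacating (5,1). Empty cells in order:
  (1,4): 0/4 same-type → still unsatisfied.
  (2,2): 0/7 same-type → still unsatisfied.
  (2,3): 0/6 same-type → still unsatisfied.
  (4,6): 0/5 same-type → still unsatisfied.
  (5,3): 0/5 same-type → still unsatisfied.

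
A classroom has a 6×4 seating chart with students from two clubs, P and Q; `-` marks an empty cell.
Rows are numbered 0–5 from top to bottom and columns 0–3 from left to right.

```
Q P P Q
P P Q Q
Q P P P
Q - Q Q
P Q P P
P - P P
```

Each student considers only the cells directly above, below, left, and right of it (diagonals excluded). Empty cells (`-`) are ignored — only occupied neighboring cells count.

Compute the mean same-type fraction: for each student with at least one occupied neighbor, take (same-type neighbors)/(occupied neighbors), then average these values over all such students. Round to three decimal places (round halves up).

0.500

(0,0)Q 0/2
(0,1)P 2/3
(0,2)P 1/3
(0,3)Q 1/2
(1,0)P 1/3
(1,1)P 3/4
(1,2)Q 1/4
(1,3)Q 2/3
(2,0)Q 1/3
(2,1)P 2/3
(2,2)P 2/4
(2,3)P 1/3
(3,0)Q 1/2
(3,2)Q 1/3
(3,3)Q 1/3
(4,0)P 1/3
(4,1)Q 0/2
(4,2)P 2/4
(4,3)P 2/3
(5,0)P 1/1
(5,2)P 2/2
(5,3)P 2/2
Sum over 22 students: 0/2 + 2/3 + 1/3 + 1/2 + 1/3 + 3/4 + 1/4 + 2/3 + 1/3 + 2/3 + 2/4 + 1/3 + 1/2 + 1/3 + 1/3 + 1/3 + 0/2 + 2/4 + 2/3 + 1/1 + 2/2 + 2/2 = 11; mean = 11 ÷ 22 = 1/2 = 0.5 → 0.500.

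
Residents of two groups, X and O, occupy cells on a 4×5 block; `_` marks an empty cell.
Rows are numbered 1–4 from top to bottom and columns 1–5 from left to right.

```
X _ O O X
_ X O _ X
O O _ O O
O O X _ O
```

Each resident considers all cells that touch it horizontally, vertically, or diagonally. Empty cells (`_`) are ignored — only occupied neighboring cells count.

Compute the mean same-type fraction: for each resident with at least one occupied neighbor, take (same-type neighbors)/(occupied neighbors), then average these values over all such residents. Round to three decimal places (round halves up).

0.623

(1,1)X 1/1
(1,3)O 2/3
(1,4)O 2/4
(1,5)X 1/2
(2,2)X 1/5
(2,3)O 4/5
(2,5)X 1/4
(3,1)O 3/4
(3,2)O 4/6
(3,4)O 3/5
(3,5)O 2/3
(4,1)O 3/3
(4,2)O 3/4
(4,3)X 0/3
(4,5)O 2/2
Sum over 15 residents: 1/1 + 2/3 + 2/4 + 1/2 + 1/5 + 4/5 + 1/4 + 3/4 + 4/6 + 3/5 + 2/3 + 3/3 + 3/4 + 0/3 + 2/2 = 187/20; mean = 187/20 ÷ 15 = 187/300 = 0.623333… → 0.623.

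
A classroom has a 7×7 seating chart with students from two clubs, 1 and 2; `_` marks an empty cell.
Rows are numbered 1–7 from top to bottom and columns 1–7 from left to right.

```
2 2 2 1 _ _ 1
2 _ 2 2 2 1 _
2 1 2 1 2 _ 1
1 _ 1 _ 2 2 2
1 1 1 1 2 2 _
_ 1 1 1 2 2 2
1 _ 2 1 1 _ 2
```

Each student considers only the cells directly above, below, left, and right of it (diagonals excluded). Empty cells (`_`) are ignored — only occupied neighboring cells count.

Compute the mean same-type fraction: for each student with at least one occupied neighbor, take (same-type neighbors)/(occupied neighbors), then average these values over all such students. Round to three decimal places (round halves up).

Row 1: (1,1)2 2/2 · (1,2)2 2/2 · (1,3)2 2/3 · (1,4)1 0/2 · (1,7)1 — no occupied neighbors
Row 2: (2,1)2 2/2 · (2,3)2 3/3 · (2,4)2 2/4 · (2,5)2 2/3 · (2,6)1 0/1
Row 3: (3,1)2 1/3 · (3,2)1 0/2 · (3,3)2 1/4 · (3,4)1 0/3 · (3,5)2 2/3 · (3,7)1 0/1
Row 4: (4,1)1 1/2 · (4,3)1 1/2 · (4,5)2 3/3 · (4,6)2 3/3 · (4,7)2 1/2
Row 5: (5,1)1 2/2 · (5,2)1 3/3 · (5,3)1 4/4 · (5,4)1 2/3 · (5,5)2 3/4 · (5,6)2 3/3
Row 6: (6,2)1 2/2 · (6,3)1 3/4 · (6,4)1 3/4 · (6,5)2 2/4 · (6,6)2 3/3 · (6,7)2 2/2
Row 7: (7,1)1 — no occupied neighbors · (7,3)2 0/2 · (7,4)1 2/3 · (7,5)1 1/2 · (7,7)2 1/1
Sum over 36 students: 2/2 + 2/2 + 2/3 + 0/2 + 2/2 + 3/3 + 2/4 + 2/3 + 0/1 + 1/3 + 0/2 + 1/4 + 0/3 + 2/3 + 0/1 + 1/2 + 1/2 + 3/3 + 3/3 + 1/2 + 2/2 + 3/3 + 4/4 + 2/3 + 3/4 + 3/3 + 2/2 + 3/4 + 3/4 + 2/4 + 3/3 + 2/2 + 0/2 + 2/3 + 1/2 + 1/1 = 139/6; mean = 139/6 ÷ 36 = 139/216 = 0.643518… → 0.644.

0.644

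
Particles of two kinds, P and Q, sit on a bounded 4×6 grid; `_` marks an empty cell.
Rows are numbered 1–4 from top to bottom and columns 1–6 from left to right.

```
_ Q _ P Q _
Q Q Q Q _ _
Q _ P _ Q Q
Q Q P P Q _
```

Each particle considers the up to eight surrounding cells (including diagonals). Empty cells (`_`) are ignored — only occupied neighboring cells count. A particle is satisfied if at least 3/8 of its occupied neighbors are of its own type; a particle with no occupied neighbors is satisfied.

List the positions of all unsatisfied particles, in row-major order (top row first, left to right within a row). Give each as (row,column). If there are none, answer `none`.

Row 1: (1,2)Q 3/3 satisfied · (1,4)P 0/3 not · (1,5)Q 1/2 satisfied
Row 2: (2,1)Q 3/3 satisfied · (2,2)Q 4/5 satisfied · (2,3)Q 3/5 satisfied · (2,4)Q 3/5 satisfied
Row 3: (3,1)Q 4/4 satisfied · (3,3)P 2/6 not · (3,5)Q 3/4 satisfied · (3,6)Q 2/2 satisfied
Row 4: (4,1)Q 2/2 satisfied · (4,2)Q 2/4 satisfied · (4,3)P 2/3 satisfied · (4,4)P 2/4 satisfied · (4,5)Q 2/3 satisfied

(1,4), (3,3)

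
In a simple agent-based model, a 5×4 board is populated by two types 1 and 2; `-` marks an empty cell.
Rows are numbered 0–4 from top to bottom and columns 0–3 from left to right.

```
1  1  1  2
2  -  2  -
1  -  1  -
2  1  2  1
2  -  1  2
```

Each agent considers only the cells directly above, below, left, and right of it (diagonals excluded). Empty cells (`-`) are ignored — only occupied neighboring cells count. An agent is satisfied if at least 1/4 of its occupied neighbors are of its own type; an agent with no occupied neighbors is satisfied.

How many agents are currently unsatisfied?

10

(0,0)1 1/2 ok
(0,1)1 2/2 ok
(0,2)1 1/3 ok
(0,3)2 0/1 unhappy
(1,0)2 0/2 unhappy
(1,2)2 0/2 unhappy
(2,0)1 0/2 unhappy
(2,2)1 0/2 unhappy
(3,0)2 1/3 ok
(3,1)1 0/2 unhappy
(3,2)2 0/4 unhappy
(3,3)1 0/2 unhappy
(4,0)2 1/1 ok
(4,2)1 0/2 unhappy
(4,3)2 0/2 unhappy
Unsatisfied: (0,3), (1,0), (1,2), (2,0), (2,2), (3,1), (3,2), (3,3), (4,2), (4,3) — 10 in total.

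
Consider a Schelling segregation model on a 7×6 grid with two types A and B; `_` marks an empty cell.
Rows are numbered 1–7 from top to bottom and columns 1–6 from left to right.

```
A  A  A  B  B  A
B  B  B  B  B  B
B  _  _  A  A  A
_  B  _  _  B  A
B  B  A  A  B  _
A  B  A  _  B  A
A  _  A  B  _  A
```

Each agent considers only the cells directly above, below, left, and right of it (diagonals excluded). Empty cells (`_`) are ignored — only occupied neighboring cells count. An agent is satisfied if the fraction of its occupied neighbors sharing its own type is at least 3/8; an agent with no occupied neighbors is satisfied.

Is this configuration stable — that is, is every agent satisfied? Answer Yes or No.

(1,1)A 1/2 satisfied
(1,2)A 2/3 satisfied
(1,3)A 1/3 not
(1,4)B 2/3 satisfied
(1,5)B 2/3 satisfied
(1,6)A 0/2 not
(2,1)B 2/3 satisfied
(2,2)B 2/3 satisfied
(2,3)B 2/3 satisfied
(2,4)B 3/4 satisfied
(2,5)B 3/4 satisfied
(2,6)B 1/3 not
(3,1)B 1/1 satisfied
(3,4)A 1/2 satisfied
(3,5)A 2/4 satisfied
(3,6)A 2/3 satisfied
(4,2)B 1/1 satisfied
(4,5)B 1/3 not
(4,6)A 1/2 satisfied
(5,1)B 1/2 satisfied
(5,2)B 3/4 satisfied
(5,3)A 2/3 satisfied
(5,4)A 1/2 satisfied
(5,5)B 2/3 satisfied
(6,1)A 1/3 not
(6,2)B 1/3 not
(6,3)A 2/3 satisfied
(6,5)B 1/2 satisfied
(6,6)A 1/2 satisfied
(7,1)A 1/1 satisfied
(7,3)A 1/2 satisfied
(7,4)B 0/1 not
(7,6)A 1/1 satisfied
For instance (1,3) has only 1/3 same-type neighbors, below 3/8.

No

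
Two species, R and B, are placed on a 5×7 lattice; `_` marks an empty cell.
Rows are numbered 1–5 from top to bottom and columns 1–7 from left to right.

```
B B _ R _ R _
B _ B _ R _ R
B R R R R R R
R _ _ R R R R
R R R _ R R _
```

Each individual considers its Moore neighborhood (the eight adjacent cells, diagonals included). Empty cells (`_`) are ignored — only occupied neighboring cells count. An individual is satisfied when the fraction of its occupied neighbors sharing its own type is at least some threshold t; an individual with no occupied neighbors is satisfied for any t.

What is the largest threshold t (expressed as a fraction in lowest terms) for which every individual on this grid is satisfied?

1/5

(1,1)B 2/2
(1,2)B 3/3
(1,4)R 1/2
(1,6)R 2/2
(2,1)B 3/4
(2,3)B 1/5
(2,5)R 5/5
(2,7)R 3/3
(3,1)B 1/3
(3,2)R 2/5
(3,3)R 3/4
(3,4)R 5/6
(3,5)R 6/6
(3,6)R 7/7
(3,7)R 4/4
(4,1)R 3/4
(4,4)R 6/6
(4,5)R 7/7
(4,6)R 7/7
(4,7)R 4/4
(5,1)R 2/2
(5,2)R 3/3
(5,3)R 2/2
(5,5)R 4/4
(5,6)R 4/4
The smallest same-type fraction is 1/5 at (2,3), which reduces to 1/5. Any threshold above that leaves this individual unsatisfied.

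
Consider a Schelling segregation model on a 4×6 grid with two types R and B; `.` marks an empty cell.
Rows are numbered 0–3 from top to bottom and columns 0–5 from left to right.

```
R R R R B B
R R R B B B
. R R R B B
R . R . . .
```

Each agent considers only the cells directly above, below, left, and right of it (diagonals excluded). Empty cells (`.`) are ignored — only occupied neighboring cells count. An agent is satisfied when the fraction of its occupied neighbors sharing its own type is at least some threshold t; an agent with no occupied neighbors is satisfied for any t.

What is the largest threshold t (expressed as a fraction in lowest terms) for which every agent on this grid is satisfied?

(0,0)R 2/2
(0,1)R 3/3
(0,2)R 3/3
(0,3)R 1/3
(0,4)B 2/3
(0,5)B 2/2
(1,0)R 2/2
(1,1)R 4/4
(1,2)R 3/4
(1,3)B 1/4
(1,4)B 4/4
(1,5)B 3/3
(2,1)R 2/2
(2,2)R 4/4
(2,3)R 1/3
(2,4)B 2/3
(2,5)B 2/2
(3,0)R — no occupied neighbors
(3,2)R 1/1
The smallest same-type fraction is 1/4 at (1,3), which reduces to 1/4. Any threshold above that leaves this agent unsatisfied.

1/4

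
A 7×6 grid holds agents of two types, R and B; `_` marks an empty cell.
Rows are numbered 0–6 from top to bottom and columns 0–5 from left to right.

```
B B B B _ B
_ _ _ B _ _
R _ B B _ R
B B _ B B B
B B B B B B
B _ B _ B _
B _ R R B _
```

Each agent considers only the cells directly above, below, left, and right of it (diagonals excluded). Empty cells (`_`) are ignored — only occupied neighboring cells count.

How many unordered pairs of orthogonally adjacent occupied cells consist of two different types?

4

Scan each occupied cell's neighbors to the right and below so each pair is counted once.
Row 0: B(0,0)–B(0,1)= B(0,1)–B(0,2)= B(0,2)–B(0,3)= B(0,3)–B(1,3)=  → 0/4 unlike.
Row 1: B(1,3)–B(2,3)=  → 0/1 unlike.
Row 2: R(2,0)–B(3,0)≠ B(2,2)–B(2,3)= B(2,3)–B(3,3)= R(2,5)–B(3,5)≠  → 2/4 unlike.
Row 3: B(3,0)–B(3,1)= B(3,0)–B(4,0)= B(3,1)–B(4,1)= B(3,3)–B(3,4)= B(3,3)–B(4,3)= B(3,4)–B(3,5)= B(3,4)–B(4,4)= B(3,5)–B(4,5)=  → 0/8 unlike.
Row 4: B(4,0)–B(4,1)= B(4,0)–B(5,0)= B(4,1)–B(4,2)= B(4,2)–B(4,3)= B(4,2)–B(5,2)= B(4,3)–B(4,4)= B(4,4)–B(4,5)= B(4,4)–B(5,4)=  → 0/8 unlike.
Row 5: B(5,0)–B(6,0)= B(5,2)–R(6,2)≠ B(5,4)–B(6,4)=  → 1/3 unlike.
Row 6: R(6,2)–R(6,3)= R(6,3)–B(6,4)≠  → 1/2 unlike.
Total adjacent occupied pairs: 30; unlike-type pairs: 4.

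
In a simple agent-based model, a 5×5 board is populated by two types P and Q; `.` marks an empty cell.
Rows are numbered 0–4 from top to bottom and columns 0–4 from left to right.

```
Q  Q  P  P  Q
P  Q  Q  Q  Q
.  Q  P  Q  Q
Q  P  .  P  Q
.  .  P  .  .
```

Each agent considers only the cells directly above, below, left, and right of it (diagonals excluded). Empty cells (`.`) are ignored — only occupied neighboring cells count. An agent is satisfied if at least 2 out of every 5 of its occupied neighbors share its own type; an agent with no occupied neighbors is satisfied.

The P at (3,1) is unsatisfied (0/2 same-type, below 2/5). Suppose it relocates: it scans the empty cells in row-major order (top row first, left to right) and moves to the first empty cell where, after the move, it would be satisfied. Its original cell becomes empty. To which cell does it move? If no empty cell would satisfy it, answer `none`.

(3,2)

Vacating (3,1). Empty cells in order:
  (2,0): 1/3 same-type → still unsatisfied.
  (3,2): 3/3 same-type → satisfied — stop here.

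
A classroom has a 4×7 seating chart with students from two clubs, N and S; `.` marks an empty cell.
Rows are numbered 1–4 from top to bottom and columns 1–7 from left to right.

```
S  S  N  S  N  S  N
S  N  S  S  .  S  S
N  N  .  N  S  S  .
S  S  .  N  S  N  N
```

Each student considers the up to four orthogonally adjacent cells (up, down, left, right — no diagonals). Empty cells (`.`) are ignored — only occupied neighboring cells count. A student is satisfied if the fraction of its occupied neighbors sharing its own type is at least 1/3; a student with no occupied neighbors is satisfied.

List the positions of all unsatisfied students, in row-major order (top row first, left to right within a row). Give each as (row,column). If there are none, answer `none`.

Row 1: (1,1)S 2/2 satisfied · (1,2)S 1/3 satisfied · (1,3)N 0/3 not · (1,4)S 1/3 satisfied · (1,5)N 0/2 not · (1,6)S 1/3 satisfied · (1,7)N 0/2 not
Row 2: (2,1)S 1/3 satisfied · (2,2)N 1/4 not · (2,3)S 1/3 satisfied · (2,4)S 2/3 satisfied · (2,6)S 3/3 satisfied · (2,7)S 1/2 satisfied
Row 3: (3,1)N 1/3 satisfied · (3,2)N 2/3 satisfied · (3,4)N 1/3 satisfied · (3,5)S 2/3 satisfied · (3,6)S 2/3 satisfied
Row 4: (4,1)S 1/2 satisfied · (4,2)S 1/2 satisfied · (4,4)N 1/2 satisfied · (4,5)S 1/3 satisfied · (4,6)N 1/3 satisfied · (4,7)N 1/1 satisfied

(1,3), (1,5), (1,7), (2,2)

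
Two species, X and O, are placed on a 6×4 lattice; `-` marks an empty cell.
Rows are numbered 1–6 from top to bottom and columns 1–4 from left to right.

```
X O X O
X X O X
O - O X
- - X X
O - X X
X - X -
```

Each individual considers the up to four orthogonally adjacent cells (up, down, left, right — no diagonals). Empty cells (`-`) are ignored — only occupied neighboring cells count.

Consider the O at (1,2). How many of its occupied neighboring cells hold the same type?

0

Occupied neighbors of (1,2): (2,2)=X, (1,1)=X, (1,3)=X.
Same type (O): 0 of 3.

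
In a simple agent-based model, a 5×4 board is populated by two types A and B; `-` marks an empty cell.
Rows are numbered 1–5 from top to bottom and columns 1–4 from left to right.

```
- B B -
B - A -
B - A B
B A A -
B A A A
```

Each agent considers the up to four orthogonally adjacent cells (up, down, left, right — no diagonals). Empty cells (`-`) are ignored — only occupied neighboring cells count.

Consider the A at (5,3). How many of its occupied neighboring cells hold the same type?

3

Occupied neighbors of (5,3): (4,3)=A, (5,2)=A, (5,4)=A.
Same type (A): 3 of 3.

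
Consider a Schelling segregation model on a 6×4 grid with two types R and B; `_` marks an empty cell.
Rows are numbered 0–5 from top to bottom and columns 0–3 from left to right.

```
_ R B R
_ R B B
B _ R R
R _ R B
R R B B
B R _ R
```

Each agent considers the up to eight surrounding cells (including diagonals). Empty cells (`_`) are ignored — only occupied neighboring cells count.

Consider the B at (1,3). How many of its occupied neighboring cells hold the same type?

Occupied neighbors of (1,3): (0,2)=B, (0,3)=R, (1,2)=B, (2,2)=R, (2,3)=R.
Same type (B): 2 of 5.

2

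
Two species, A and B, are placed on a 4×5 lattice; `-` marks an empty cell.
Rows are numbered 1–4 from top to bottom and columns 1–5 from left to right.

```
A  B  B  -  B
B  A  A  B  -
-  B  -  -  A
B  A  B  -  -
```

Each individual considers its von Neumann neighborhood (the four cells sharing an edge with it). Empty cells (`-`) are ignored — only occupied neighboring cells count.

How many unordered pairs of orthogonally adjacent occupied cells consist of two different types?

10

Scan each occupied cell's neighbors to the right and below so each pair is counted once.
From row 1: 4 unlike of 5 pairs (running 4/5).
From row 2: 3 unlike of 4 pairs (running 7/9).
From row 3: 1 unlike of 1 pairs (running 8/10).
From row 4: 2 unlike of 2 pairs (running 10/12).
Total adjacent occupied pairs: 12; unlike-type pairs: 10.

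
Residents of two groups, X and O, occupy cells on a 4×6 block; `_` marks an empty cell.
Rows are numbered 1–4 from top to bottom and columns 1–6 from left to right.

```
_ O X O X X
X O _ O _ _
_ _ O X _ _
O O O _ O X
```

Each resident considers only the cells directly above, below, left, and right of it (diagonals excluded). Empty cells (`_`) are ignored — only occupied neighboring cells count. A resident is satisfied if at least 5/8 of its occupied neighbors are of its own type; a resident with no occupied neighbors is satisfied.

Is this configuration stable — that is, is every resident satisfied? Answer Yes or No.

No

(1,2)O 1/2 not
(1,3)X 0/2 not
(1,4)O 1/3 not
(1,5)X 1/2 not
(1,6)X 1/1 satisfied
(2,1)X 0/1 not
(2,2)O 1/2 not
(2,4)O 1/2 not
(3,3)O 1/2 not
(3,4)X 0/2 not
(4,1)O 1/1 satisfied
(4,2)O 2/2 satisfied
(4,3)O 2/2 satisfied
(4,5)O 0/1 not
(4,6)X 0/1 not
For instance (1,2) has only 1/2 same-type neighbors, below 5/8.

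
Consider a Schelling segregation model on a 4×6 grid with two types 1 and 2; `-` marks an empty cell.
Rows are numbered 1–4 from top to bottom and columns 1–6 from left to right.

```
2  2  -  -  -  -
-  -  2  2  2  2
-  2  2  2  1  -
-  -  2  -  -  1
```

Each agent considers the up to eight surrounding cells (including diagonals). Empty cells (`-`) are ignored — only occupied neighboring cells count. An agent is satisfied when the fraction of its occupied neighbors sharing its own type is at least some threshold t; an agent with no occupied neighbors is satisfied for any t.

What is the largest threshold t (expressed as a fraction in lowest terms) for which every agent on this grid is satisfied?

(1,1)2 1/1
(1,2)2 2/2
(2,3)2 5/5
(2,4)2 4/5
(2,5)2 3/4
(2,6)2 1/2
(3,2)2 3/3
(3,3)2 5/5
(3,4)2 5/6
(3,5)1 1/5
(4,3)2 3/3
(4,6)1 1/1
The smallest same-type fraction is 1/5 at (3,5), which reduces to 1/5. Any threshold above that leaves this agent unsatisfied.

1/5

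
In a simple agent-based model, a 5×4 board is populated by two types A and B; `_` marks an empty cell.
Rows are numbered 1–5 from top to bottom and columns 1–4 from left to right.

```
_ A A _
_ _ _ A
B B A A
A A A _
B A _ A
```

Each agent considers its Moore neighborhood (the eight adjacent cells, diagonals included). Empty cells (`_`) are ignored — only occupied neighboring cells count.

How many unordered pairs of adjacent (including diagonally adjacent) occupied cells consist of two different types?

Scan each occupied cell's neighbors to the right and below (and the two forward diagonals) so each pair is counted once.
From row 1: 0 unlike of 2 pairs (running 0/2).
From row 2: 0 unlike of 2 pairs (running 0/4).
From row 3: 6 unlike of 11 pairs (running 6/15).
From row 4: 2 unlike of 8 pairs (running 8/23).
From row 5: 1 unlike of 1 pairs (running 9/24).
Total adjacent occupied pairs: 24; unlike-type pairs: 9.

9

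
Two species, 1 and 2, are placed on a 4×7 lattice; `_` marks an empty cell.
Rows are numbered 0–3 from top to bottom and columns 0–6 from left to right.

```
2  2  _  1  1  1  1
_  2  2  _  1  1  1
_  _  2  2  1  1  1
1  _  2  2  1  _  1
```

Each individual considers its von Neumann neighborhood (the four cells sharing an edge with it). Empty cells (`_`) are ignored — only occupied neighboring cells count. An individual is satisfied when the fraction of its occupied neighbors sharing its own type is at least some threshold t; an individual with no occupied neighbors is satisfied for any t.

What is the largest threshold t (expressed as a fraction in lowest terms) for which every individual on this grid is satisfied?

1/2

(0,0)2 1/1
(0,1)2 2/2
(0,3)1 1/1
(0,4)1 3/3
(0,5)1 3/3
(0,6)1 2/2
(1,1)2 2/2
(1,2)2 2/2
(1,4)1 3/3
(1,5)1 4/4
(1,6)1 3/3
(2,2)2 3/3
(2,3)2 2/3
(2,4)1 3/4
(2,5)1 3/3
(2,6)1 3/3
(3,0)1 — no occupied neighbors
(3,2)2 2/2
(3,3)2 2/3
(3,4)1 1/2
(3,6)1 1/1
The smallest same-type fraction is 1/2 at (3,4), which reduces to 1/2. Any threshold above that leaves this individual unsatisfied.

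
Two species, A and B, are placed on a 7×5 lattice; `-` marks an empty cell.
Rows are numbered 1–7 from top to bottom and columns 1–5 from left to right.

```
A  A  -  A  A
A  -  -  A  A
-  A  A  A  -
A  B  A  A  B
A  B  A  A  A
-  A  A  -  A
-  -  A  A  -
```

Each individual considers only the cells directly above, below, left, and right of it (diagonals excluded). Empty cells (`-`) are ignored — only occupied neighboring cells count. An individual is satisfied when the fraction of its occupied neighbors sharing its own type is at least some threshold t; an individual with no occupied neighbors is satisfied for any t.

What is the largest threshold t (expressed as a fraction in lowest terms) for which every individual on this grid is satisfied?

(1,1)A 2/2
(1,2)A 1/1
(1,4)A 2/2
(1,5)A 2/2
(2,1)A 1/1
(2,4)A 3/3
(2,5)A 2/2
(3,2)A 1/2
(3,3)A 3/3
(3,4)A 3/3
(4,1)A 1/2
(4,2)B 1/4
(4,3)A 3/4
(4,4)A 3/4
(4,5)B 0/2
(5,1)A 1/2
(5,2)B 1/4
(5,3)A 3/4
(5,4)A 3/3
(5,5)A 2/3
(6,2)A 1/2
(6,3)A 3/3
(6,5)A 1/1
(7,3)A 2/2
(7,4)A 1/1
The smallest same-type fraction is 0/2 at (4,5), which reduces to 0/1. Any threshold above that leaves this individual unsatisfied.

0/1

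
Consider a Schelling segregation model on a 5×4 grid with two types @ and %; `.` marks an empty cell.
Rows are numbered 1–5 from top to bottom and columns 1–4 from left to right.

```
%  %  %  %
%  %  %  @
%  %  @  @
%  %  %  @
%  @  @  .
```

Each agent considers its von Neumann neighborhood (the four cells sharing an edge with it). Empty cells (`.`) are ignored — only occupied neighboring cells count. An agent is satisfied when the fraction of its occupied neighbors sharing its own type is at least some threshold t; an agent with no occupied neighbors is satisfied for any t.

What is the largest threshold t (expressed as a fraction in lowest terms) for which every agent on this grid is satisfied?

1/4

Row 1: (1,1)% 2/2 · (1,2)% 3/3 · (1,3)% 3/3 · (1,4)% 1/2
Row 2: (2,1)% 3/3 · (2,2)% 4/4 · (2,3)% 2/4 · (2,4)@ 1/3
Row 3: (3,1)% 3/3 · (3,2)% 3/4 · (3,3)@ 1/4 · (3,4)@ 3/3
Row 4: (4,1)% 3/3 · (4,2)% 3/4 · (4,3)% 1/4 · (4,4)@ 1/2
Row 5: (5,1)% 1/2 · (5,2)@ 1/3 · (5,3)@ 1/2
The smallest same-type fraction is 1/4 at (3,3), which reduces to 1/4. Any threshold above that leaves this agent unsatisfied.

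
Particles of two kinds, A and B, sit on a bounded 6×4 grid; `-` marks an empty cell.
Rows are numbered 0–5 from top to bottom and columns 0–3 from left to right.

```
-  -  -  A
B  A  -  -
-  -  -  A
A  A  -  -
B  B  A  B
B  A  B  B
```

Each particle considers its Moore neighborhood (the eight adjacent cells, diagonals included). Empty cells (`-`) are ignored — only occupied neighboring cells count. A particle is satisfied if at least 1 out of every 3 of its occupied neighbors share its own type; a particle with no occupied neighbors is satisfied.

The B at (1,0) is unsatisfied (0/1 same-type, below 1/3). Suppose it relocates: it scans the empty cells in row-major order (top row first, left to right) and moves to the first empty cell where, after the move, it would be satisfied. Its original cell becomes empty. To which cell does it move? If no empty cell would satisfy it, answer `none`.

(3,2)

Vacating (1,0). Empty cells in order:
  (0,0): 0/1 same-type → still unsatisfied.
  (0,1): 0/1 same-type → still unsatisfied.
  (0,2): 0/2 same-type → still unsatisfied.
  (1,2): 0/3 same-type → still unsatisfied.
  (1,3): 0/2 same-type → still unsatisfied.
  (2,0): 0/3 same-type → still unsatisfied.
  (2,1): 0/3 same-type → still unsatisfied.
  (2,2): 0/3 same-type → still unsatisfied.
  (3,2): 2/5 same-type → satisfied — stop here.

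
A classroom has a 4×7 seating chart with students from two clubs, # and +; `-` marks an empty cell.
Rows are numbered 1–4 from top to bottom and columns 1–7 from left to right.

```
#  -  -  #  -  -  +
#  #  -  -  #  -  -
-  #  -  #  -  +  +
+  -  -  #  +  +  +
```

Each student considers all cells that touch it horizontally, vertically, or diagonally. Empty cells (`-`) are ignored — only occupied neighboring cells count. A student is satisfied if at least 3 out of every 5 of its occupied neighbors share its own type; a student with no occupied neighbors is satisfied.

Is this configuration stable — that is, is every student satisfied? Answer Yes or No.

No

(1,1)# 2/2 ok
(1,4)# 1/1 ok
(1,7)+ 0/0 ok
(2,1)# 3/3 ok
(2,2)# 3/3 ok
(2,5)# 2/3 ok
(3,2)# 2/3 ok
(3,4)# 2/3 ok
(3,6)+ 4/5 ok
(3,7)+ 3/3 ok
(4,1)+ 0/1 unhappy
(4,4)# 1/2 unhappy
(4,5)+ 2/4 unhappy
(4,6)+ 4/4 ok
(4,7)+ 3/3 ok
For instance (4,1) has only 0/1 same-type neighbors, below 3/5.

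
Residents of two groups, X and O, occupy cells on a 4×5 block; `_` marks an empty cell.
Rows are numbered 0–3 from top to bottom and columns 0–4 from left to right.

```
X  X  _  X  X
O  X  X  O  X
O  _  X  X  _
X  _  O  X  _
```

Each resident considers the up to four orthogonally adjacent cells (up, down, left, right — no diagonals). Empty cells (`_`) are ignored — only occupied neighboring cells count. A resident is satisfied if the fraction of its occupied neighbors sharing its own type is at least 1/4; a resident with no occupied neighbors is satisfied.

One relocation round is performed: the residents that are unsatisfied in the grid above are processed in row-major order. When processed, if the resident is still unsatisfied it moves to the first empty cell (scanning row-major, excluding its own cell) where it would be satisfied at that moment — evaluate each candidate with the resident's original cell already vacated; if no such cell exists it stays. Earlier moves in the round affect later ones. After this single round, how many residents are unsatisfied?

Initially unsatisfied (in order): (1,3), (3,0), (3,2).
  (1,3) → (2,1).
  (3,0) → (0,2).
  (3,2) → (3,0).
Resulting grid:
X X X X X
O X X _ X
O O X X _
O _ _ X _
All satisfied now.

0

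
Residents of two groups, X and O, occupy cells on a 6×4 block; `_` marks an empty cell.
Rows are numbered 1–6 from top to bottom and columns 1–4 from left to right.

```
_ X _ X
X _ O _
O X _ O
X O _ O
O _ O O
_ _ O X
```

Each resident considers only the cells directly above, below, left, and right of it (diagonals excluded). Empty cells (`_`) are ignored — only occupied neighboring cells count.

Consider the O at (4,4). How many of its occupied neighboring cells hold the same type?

Occupied neighbors of (4,4): (3,4)=O, (5,4)=O.
Same type (O): 2 of 2.

2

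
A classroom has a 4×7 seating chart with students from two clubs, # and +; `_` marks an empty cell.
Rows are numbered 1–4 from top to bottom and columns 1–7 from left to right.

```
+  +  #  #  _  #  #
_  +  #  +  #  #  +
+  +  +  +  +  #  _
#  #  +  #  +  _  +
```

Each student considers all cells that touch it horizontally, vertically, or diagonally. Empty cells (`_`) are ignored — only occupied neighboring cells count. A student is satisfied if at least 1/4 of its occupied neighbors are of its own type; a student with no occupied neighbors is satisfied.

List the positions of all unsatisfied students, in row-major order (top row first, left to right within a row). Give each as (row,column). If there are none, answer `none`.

(2,7), (4,2), (4,4), (4,7)

Row 1: (1,1)+ 2/2 ✓ · (1,2)+ 2/4 ✓ · (1,3)# 2/5 ✓ · (1,4)# 3/4 ✓ · (1,6)# 3/4 ✓ · (1,7)# 2/3 ✓
Row 2: (2,2)+ 5/7 ✓ · (2,3)# 2/8 ✓ · (2,4)+ 3/7 ✓ · (2,5)# 4/7 ✓ · (2,6)# 4/6 ✓ · (2,7)+ 0/4 ✗
Row 3: (3,1)+ 2/4 ✓ · (3,2)+ 4/7 ✓ · (3,3)+ 5/8 ✓ · (3,4)+ 5/8 ✓ · (3,5)+ 3/7 ✓ · (3,6)# 2/6 ✓
Row 4: (4,1)# 1/3 ✓ · (4,2)# 1/5 ✗ · (4,3)+ 3/5 ✓ · (4,4)# 0/5 ✗ · (4,5)+ 2/4 ✓ · (4,7)+ 0/1 ✗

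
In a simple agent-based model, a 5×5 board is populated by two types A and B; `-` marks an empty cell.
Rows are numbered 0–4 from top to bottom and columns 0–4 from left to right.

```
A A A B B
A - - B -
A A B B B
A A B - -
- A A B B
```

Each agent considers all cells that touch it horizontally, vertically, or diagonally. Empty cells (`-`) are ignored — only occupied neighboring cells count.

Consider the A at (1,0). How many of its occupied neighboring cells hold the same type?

4

Occupied neighbors of (1,0): (0,0)=A, (0,1)=A, (2,0)=A, (2,1)=A.
Same type (A): 4 of 4.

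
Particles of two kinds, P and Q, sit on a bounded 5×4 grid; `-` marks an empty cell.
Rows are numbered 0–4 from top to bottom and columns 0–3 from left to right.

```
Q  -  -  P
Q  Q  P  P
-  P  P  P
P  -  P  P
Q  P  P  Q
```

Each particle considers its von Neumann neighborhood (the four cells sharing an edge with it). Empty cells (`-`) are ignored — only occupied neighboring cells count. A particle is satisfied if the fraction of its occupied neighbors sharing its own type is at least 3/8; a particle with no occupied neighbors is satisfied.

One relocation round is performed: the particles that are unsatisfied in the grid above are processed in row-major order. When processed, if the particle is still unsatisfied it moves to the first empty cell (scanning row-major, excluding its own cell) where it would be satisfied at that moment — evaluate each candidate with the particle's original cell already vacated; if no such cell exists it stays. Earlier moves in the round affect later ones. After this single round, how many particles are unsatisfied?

Initially unsatisfied (in order): (1,1), (3,0), (4,0), (4,3).
  (1,1) → (0,1).
  (3,0) → (0,2).
  (4,0) → (1,1).
  (4,3) → (2,0).
Resulting grid:
Q Q P P
Q Q P P
Q P P P
- - P P
- P P -
Unsatisfied now: (2,1).

1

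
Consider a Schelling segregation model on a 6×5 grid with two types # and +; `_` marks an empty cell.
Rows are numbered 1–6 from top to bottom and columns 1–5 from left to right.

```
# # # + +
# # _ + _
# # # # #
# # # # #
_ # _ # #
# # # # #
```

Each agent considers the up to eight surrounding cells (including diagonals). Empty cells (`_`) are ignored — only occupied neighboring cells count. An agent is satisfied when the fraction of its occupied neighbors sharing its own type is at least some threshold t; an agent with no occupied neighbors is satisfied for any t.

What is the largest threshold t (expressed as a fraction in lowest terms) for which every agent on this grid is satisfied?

1/3

Row 1: (1,1)# 3/3 · (1,2)# 4/4 · (1,3)# 2/4 · (1,4)+ 2/3 · (1,5)+ 2/2
Row 2: (2,1)# 5/5 · (2,2)# 7/7 · (2,4)+ 2/6
Row 3: (3,1)# 5/5 · (3,2)# 7/7 · (3,3)# 6/7 · (3,4)# 5/6 · (3,5)# 3/4
Row 4: (4,1)# 4/4 · (4,2)# 6/6 · (4,3)# 7/7 · (4,4)# 7/7 · (4,5)# 5/5
Row 5: (5,2)# 6/6 · (5,4)# 7/7 · (5,5)# 5/5
Row 6: (6,1)# 2/2 · (6,2)# 3/3 · (6,3)# 4/4 · (6,4)# 4/4 · (6,5)# 3/3
The smallest same-type fraction is 2/6 at (2,4), which reduces to 1/3. Any threshold above that leaves this agent unsatisfied.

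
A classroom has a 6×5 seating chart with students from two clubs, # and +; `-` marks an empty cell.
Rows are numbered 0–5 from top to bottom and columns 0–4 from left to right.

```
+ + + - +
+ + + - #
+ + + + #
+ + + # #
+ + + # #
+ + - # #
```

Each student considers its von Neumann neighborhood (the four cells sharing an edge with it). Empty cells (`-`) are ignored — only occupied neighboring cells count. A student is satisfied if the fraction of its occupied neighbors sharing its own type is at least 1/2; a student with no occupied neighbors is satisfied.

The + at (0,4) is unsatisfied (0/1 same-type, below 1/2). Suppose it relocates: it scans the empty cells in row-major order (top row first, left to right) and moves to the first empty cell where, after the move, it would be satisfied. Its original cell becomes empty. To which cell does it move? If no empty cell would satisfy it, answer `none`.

Vacating (0,4). Empty cells in order:
  (0,3): 1/1 same-type → satisfied — stop here.

(0,3)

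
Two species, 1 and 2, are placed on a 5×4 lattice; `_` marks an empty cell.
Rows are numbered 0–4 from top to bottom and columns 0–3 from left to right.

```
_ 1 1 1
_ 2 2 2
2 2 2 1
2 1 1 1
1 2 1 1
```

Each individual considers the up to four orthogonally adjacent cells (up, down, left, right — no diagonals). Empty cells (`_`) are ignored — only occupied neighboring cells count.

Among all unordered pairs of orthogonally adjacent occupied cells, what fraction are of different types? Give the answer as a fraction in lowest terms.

4/9

Scan each occupied cell's neighbors to the right and below so each pair is counted once.
From row 0: 3 unlike of 5 pairs (running 3/5).
From row 1: 1 unlike of 5 pairs (running 4/10).
From row 2: 3 unlike of 7 pairs (running 7/17).
From row 3: 3 unlike of 7 pairs (running 10/24).
From row 4: 2 unlike of 3 pairs (running 12/27).
Total adjacent occupied pairs: 27; unlike-type pairs: 12.
12/27 reduces to 4/9.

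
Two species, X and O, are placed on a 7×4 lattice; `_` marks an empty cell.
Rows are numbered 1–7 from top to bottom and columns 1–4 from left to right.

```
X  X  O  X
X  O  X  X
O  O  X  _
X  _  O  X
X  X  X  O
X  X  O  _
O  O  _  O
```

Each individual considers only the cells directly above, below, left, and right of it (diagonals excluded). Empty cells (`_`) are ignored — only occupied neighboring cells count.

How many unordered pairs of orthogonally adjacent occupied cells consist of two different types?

18

Scan each occupied cell's neighbors to the right and below so each pair is counted once.
Row 1: X(1,1)–X(1,2)= X(1,1)–X(2,1)= X(1,2)–O(1,3)≠ X(1,2)–O(2,2)≠ O(1,3)–X(1,4)≠ O(1,3)–X(2,3)≠ X(1,4)–X(2,4)=  → 4/7 unlike.
Row 2: X(2,1)–O(2,2)≠ X(2,1)–O(3,1)≠ O(2,2)–X(2,3)≠ O(2,2)–O(3,2)= X(2,3)–X(2,4)= X(2,3)–X(3,3)=  → 3/6 unlike.
Row 3: O(3,1)–O(3,2)= O(3,1)–X(4,1)≠ O(3,2)–X(3,3)≠ X(3,3)–O(4,3)≠  → 3/4 unlike.
Row 4: X(4,1)–X(5,1)= O(4,3)–X(4,4)≠ O(4,3)–X(5,3)≠ X(4,4)–O(5,4)≠  → 3/4 unlike.
Row 5: X(5,1)–X(5,2)= X(5,1)–X(6,1)= X(5,2)–X(5,3)= X(5,2)–X(6,2)= X(5,3)–O(5,4)≠ X(5,3)–O(6,3)≠  → 2/6 unlike.
Row 6: X(6,1)–X(6,2)= X(6,1)–O(7,1)≠ X(6,2)–O(6,3)≠ X(6,2)–O(7,2)≠  → 3/4 unlike.
Row 7: O(7,1)–O(7,2)=  → 0/1 unlike.
Total adjacent occupied pairs: 32; unlike-type pairs: 18.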